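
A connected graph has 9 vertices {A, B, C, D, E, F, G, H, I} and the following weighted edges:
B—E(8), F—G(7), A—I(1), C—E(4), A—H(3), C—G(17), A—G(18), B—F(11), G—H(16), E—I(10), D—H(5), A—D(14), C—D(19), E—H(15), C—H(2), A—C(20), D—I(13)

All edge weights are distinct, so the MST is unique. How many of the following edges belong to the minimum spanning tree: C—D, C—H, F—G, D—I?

2

Kruskal: consider edges lightest-first.
A—I (1): add — endpoints in different components.
C—H (2): add — endpoints in different components.
A—H (3): add — endpoints in different components.
C—E (4): add — endpoints in different components.
D—H (5): add — endpoints in different components.
F—G (7): add — endpoints in different components.
B—E (8): add — endpoints in different components.
E—I (10): skip — E and I already connected.
B—F (11): add — endpoints in different components.
MST edge set: {A—I, C—H, A—H, C—E, D—H, F—G, B—E, B—F}.
Of the listed edges, {C—H, F—G} are in the MST → 2.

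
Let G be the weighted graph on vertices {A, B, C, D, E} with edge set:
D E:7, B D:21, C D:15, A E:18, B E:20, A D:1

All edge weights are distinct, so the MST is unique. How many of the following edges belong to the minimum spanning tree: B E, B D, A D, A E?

Kruskal's algorithm — process edges by increasing weight (ties by edge label):
A D (1): add — endpoints in different components.
D E (7): add — endpoints in different components.
C D (15): add — endpoints in different components.
A E (18): skip — A and E already connected.
B E (20): add — endpoints in different components.
MST edge set: {A D, D E, C D, B E}.
Of the listed edges, {B E, A D} are in the MST → 2.

2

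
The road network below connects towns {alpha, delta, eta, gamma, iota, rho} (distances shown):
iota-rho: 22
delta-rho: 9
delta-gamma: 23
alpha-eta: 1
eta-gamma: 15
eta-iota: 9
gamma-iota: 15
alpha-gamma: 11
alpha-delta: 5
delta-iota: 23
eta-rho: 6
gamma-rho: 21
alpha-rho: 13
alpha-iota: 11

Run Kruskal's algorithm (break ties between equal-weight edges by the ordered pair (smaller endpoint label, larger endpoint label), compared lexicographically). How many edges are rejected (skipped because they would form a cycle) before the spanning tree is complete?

Kruskal: consider edges lightest-first.
alpha-eta (1): add. Components now {delta} {alpha,eta} {iota} {rho} {gamma}
alpha-delta (5): add. Components now {alpha,delta,eta} {iota} {rho} {gamma}
eta-rho (6): add. Components now {alpha,delta,eta,rho} {iota} {gamma}
delta-rho (9): skip — delta and rho already connected.
eta-iota (9): add. Components now {alpha,delta,eta,iota,rho} {gamma}
alpha-gamma (11): add. Components now {alpha,delta,eta,gamma,iota,rho}
Edges rejected before the tree was complete: 1.

1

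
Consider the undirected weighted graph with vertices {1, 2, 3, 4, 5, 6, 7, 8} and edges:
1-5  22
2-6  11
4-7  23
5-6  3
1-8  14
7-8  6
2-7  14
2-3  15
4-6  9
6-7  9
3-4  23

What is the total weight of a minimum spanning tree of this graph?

Kruskal's algorithm — process edges by increasing weight (ties by edge label):
5-6 (3): add — endpoints in different components.
7-8 (6): add — endpoints in different components.
4-6 (9): add — endpoints in different components.
6-7 (9): add — endpoints in different components.
2-6 (11): add — endpoints in different components.
1-8 (14): add — endpoints in different components.
2-7 (14): skip — 2 and 7 already connected.
2-3 (15): add — endpoints in different components.
MST edges: 5-6, 7-8, 4-6, 6-7, 2-6, 1-8, 2-3; total weight 3+6+9+9+11+14+15 = 67.

67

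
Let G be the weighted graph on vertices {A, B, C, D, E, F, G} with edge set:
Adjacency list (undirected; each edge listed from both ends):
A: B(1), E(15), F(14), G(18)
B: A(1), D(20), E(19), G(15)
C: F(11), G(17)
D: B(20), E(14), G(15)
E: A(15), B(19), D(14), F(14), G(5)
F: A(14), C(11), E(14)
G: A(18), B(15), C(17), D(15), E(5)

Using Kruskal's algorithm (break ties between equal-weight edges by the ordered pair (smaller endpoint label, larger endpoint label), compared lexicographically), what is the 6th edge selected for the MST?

Sort edges by weight, then run Kruskal:
A–B (1): add — endpoints in different components.
E–G (5): add — endpoints in different components.
C–F (11): add — endpoints in different components.
A–F (14): add — endpoints in different components.
D–E (14): add — endpoints in different components.
E–F (14): add — endpoints in different components.
The 6th edge added is E–F.

E-F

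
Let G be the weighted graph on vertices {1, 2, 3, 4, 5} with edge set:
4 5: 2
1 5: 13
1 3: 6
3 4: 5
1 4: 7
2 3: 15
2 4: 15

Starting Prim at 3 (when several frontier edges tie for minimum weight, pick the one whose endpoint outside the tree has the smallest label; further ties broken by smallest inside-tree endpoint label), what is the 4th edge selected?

Prim's algorithm from 3:
Step 1: cheapest edge leaving the tree is 3 4 (5); add 4.
Step 2: cheapest edge leaving the tree is 4 5 (2); add 5.
Step 3: cheapest edge leaving the tree is 1 3 (6); add 1.
Step 4: cheapest edge leaving the tree is 2 3 (15); add 2.
The 4th edge added is 2 3.

2-3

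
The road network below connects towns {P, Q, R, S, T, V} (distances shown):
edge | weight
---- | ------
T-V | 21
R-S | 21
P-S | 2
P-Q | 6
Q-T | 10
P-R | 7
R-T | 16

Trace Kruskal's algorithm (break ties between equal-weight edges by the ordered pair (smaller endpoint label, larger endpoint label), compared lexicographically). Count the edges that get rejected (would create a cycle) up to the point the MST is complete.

2

Sort edges by weight, then run Kruskal:
P-S (2): add — endpoints in different components.
P-Q (6): add — endpoints in different components.
P-R (7): add — endpoints in different components.
Q-T (10): add — endpoints in different components.
R-T (16): skip — R and T already connected.
R-S (21): skip — S and R already connected.
T-V (21): add — endpoints in different components.
Edges rejected before the tree was complete: 2.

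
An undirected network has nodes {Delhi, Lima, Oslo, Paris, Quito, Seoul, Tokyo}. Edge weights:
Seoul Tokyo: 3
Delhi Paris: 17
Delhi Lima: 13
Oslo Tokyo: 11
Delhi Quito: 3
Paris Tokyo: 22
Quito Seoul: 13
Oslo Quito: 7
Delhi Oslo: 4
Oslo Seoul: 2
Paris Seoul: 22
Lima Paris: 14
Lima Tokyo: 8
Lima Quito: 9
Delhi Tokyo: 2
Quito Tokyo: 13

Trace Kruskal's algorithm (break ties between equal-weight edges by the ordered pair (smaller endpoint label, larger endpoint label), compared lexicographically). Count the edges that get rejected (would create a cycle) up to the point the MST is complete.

7

Kruskal: consider edges lightest-first.
Delhi Tokyo (2): add — endpoints in different components.
Oslo Seoul (2): add — endpoints in different components.
Delhi Quito (3): add — endpoints in different components.
Seoul Tokyo (3): add — endpoints in different components.
Delhi Oslo (4): skip — Oslo and Delhi already connected.
Oslo Quito (7): skip — Quito and Oslo already connected.
Lima Tokyo (8): add — endpoints in different components.
Lima Quito (9): skip — Quito and Lima already connected.
Oslo Tokyo (11): skip — Tokyo and Oslo already connected.
Delhi Lima (13): skip — Lima and Delhi already connected.
Quito Seoul (13): skip — Quito and Seoul already connected.
Quito Tokyo (13): skip — Tokyo and Quito already connected.
Lima Paris (14): add — endpoints in different components.
Edges rejected before the tree was complete: 7.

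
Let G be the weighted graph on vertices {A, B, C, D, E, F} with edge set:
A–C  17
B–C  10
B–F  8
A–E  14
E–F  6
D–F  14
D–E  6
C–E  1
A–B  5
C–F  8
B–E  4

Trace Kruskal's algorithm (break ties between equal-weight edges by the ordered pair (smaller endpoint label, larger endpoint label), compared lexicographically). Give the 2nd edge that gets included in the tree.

Sort edges by weight, then run Kruskal:
C–E (1): add — endpoints in different components.
B–E (4): add — endpoints in different components.
A–B (5): add — endpoints in different components.
D–E (6): add — endpoints in different components.
E–F (6): add — endpoints in different components.
The 2nd edge added is B–E.

B-E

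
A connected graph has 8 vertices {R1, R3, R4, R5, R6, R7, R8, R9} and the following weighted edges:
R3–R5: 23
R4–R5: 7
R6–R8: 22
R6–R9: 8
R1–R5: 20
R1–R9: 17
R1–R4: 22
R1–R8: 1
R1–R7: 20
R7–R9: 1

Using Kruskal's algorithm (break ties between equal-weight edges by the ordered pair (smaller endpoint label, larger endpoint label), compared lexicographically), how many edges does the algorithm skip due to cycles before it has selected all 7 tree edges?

Kruskal's algorithm — process edges by increasing weight (ties by edge label):
R1–R8 (1): add — endpoints in different components.
R7–R9 (1): add — endpoints in different components.
R4–R5 (7): add — endpoints in different components.
R6–R9 (8): add — endpoints in different components.
R1–R9 (17): add — endpoints in different components.
R1–R5 (20): add — endpoints in different components.
R1–R7 (20): skip — R7 and R1 already connected.
R1–R4 (22): skip — R4 and R1 already connected.
R6–R8 (22): skip — R8 and R6 already connected.
R3–R5 (23): add — endpoints in different components.
Edges rejected before the tree was complete: 3.

3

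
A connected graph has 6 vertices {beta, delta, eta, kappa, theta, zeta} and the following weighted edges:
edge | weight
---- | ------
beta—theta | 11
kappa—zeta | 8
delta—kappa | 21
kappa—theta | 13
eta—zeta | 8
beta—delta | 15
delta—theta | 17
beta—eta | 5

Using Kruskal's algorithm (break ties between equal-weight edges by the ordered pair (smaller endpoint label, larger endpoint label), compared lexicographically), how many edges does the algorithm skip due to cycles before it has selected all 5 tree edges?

Kruskal's algorithm — process edges by increasing weight (ties by edge label):
beta—eta (5): add — endpoints in different components.
eta—zeta (8): add — endpoints in different components.
kappa—zeta (8): add — endpoints in different components.
beta—theta (11): add — endpoints in different components.
kappa—theta (13): skip — kappa and theta already connected.
beta—delta (15): add — endpoints in different components.
Edges rejected before the tree was complete: 1.

1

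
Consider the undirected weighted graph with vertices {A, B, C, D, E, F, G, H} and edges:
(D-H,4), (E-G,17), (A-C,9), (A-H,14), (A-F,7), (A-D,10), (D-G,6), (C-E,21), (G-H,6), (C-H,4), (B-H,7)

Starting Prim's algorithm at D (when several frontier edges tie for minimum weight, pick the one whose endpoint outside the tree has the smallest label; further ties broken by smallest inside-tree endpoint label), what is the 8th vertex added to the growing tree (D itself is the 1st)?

Prim's algorithm from D:
Step 1: frontier [D-H 4, D-G 6, A-D 10] → take D-H (4); add H.
Step 2: frontier [D-G 6, A-D 10, C-H 4, G-H 6, B-H 7, A-H 14] → take C-H (4); add C.
Step 3: frontier [A-C 9, C-E 21, D-G 6, A-D 10, G-H 6, B-H 7, A-H 14] → take D-G (6); add G.
Step 4: frontier [A-C 9, C-E 21, A-D 10, E-G 17, B-H 7, A-H 14] → take B-H (7); add B.
Step 5: frontier [A-C 9, C-E 21, A-D 10, E-G 17, A-H 14] → take A-C (9); add A.
Step 6: frontier [A-F 7, C-E 21, E-G 17] → take A-F (7); add F.
Step 7: frontier [C-E 21, E-G 17] → take E-G (17); add E.
Vertex order: D, H, C, G, B, A, F, E. The 8th vertex is E.

E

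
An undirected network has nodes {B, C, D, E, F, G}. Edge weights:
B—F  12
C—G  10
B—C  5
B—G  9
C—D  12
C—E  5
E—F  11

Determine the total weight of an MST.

Sort edges by weight, then run Kruskal:
B—C (5): add — endpoints in different components.
C—E (5): add — endpoints in different components.
B—G (9): add — endpoints in different components.
C—G (10): skip — C and G already connected.
E—F (11): add — endpoints in different components.
B—F (12): skip — B and F already connected.
C—D (12): add — endpoints in different components.
MST edges: B—C, C—E, B—G, E—F, C—D; total weight 5+5+9+11+12 = 42.

42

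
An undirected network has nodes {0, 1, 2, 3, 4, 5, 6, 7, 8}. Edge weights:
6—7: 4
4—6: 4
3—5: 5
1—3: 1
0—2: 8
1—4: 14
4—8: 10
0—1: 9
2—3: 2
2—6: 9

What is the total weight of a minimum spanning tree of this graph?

43

Kruskal's algorithm — process edges by increasing weight (ties by edge label):
1—3 (1): add — endpoints in different components.
2—3 (2): add — endpoints in different components.
4—6 (4): add — endpoints in different components.
6—7 (4): add — endpoints in different components.
3—5 (5): add — endpoints in different components.
0—2 (8): add — endpoints in different components.
0—1 (9): skip — 0 and 1 already connected.
2—6 (9): add — endpoints in different components.
4—8 (10): add — endpoints in different components.
MST edges: 1—3, 2—3, 4—6, 6—7, 3—5, 0—2, 2—6, 4—8; total weight 1+2+4+4+5+8+9+10 = 43.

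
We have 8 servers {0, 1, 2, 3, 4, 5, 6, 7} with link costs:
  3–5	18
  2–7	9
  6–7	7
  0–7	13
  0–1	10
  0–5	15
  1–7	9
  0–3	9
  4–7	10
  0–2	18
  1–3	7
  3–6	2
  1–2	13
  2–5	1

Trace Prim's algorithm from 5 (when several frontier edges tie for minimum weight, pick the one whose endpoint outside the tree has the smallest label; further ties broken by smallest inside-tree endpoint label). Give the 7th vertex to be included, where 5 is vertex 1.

Grow the tree from 5 using Prim:
Step 1: frontier [2–5 1, 0–5 15, 3–5 18] → take 2–5 (1); add 2.
Step 2: frontier [2–7 9, 1–2 13, 0–2 18, 0–5 15, 3–5 18] → take 2–7 (9); add 7.
Step 3: frontier [1–2 13, 0–2 18, 0–5 15, 3–5 18, 6–7 7, 1–7 9, 4–7 10, 0–7 13] → take 6–7 (7); add 6.
Step 4: frontier [1–2 13, 0–2 18, 0–5 15, 3–5 18, 3–6 2, 1–7 9, 4–7 10, 0–7 13] → take 3–6 (2); add 3.
Step 5: frontier [1–2 13, 0–2 18, 1–3 7, 0–3 9, 0–5 15, 1–7 9, 4–7 10, 0–7 13] → take 1–3 (7); add 1.
Step 6: frontier [0–1 10, 0–2 18, 0–3 9, 0–5 15, 4–7 10, 0–7 13] → take 0–3 (9); add 0.
Step 7: frontier [4–7 10] → take 4–7 (10); add 4.
Vertex order: 5, 2, 7, 6, 3, 1, 0, 4. The 7th vertex is 0.

0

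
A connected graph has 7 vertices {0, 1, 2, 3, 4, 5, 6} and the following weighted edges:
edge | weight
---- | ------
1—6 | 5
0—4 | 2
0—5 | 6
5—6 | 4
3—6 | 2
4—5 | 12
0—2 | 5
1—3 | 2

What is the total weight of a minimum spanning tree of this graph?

Kruskal: consider edges lightest-first.
0—4 (2): add — endpoints in different components.
1—3 (2): add — endpoints in different components.
3—6 (2): add — endpoints in different components.
5—6 (4): add — endpoints in different components.
0—2 (5): add — endpoints in different components.
1—6 (5): skip — 1 and 6 already connected.
0—5 (6): add — endpoints in different components.
MST edges: 0—4, 1—3, 3—6, 5—6, 0—2, 0—5; total weight 2+2+2+4+5+6 = 21.

21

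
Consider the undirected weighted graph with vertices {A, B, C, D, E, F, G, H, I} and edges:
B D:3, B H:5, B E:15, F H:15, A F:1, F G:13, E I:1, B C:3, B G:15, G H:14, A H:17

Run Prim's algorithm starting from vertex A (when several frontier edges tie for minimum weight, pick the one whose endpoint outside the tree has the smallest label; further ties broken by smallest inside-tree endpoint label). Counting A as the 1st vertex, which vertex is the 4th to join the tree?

Grow the tree from A using Prim:
Step 1: cheapest edge leaving the tree is A F (1); add F.
Step 2: cheapest edge leaving the tree is F G (13); add G.
Step 3: cheapest edge leaving the tree is G H (14); add H.
Step 4: cheapest edge leaving the tree is B H (5); add B.
Step 5: cheapest edge leaving the tree is B C (3); add C.
Step 6: cheapest edge leaving the tree is B D (3); add D.
Step 7: cheapest edge leaving the tree is B E (15); add E.
Step 8: cheapest edge leaving the tree is E I (1); add I.
Vertex order: A, F, G, H, B, C, D, E, I. The 4th vertex is H.

H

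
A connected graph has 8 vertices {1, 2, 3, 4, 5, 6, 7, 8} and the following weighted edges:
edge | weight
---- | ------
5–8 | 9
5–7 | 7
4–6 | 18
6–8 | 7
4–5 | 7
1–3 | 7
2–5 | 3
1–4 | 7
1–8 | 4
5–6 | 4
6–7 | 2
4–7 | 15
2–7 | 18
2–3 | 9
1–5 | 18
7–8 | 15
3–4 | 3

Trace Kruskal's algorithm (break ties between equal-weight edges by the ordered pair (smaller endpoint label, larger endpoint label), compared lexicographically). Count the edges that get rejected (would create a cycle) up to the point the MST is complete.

1

Sort edges by weight, then run Kruskal:
6–7 (2): add — endpoints in different components.
2–5 (3): add — endpoints in different components.
3–4 (3): add — endpoints in different components.
1–8 (4): add — endpoints in different components.
5–6 (4): add — endpoints in different components.
1–3 (7): add — endpoints in different components.
1–4 (7): skip — 1 and 4 already connected.
4–5 (7): add — endpoints in different components.
Edges rejected before the tree was complete: 1.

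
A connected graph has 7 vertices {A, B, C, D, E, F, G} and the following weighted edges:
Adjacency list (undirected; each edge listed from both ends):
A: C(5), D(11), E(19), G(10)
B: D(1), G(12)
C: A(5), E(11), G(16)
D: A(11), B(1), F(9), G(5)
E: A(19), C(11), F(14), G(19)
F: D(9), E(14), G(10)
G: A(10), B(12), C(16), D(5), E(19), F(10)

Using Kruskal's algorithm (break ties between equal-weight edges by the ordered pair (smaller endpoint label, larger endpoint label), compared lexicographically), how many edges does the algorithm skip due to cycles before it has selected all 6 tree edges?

2

Kruskal's algorithm — process edges by increasing weight (ties by edge label):
B-D (1): add — endpoints in different components.
A-C (5): add — endpoints in different components.
D-G (5): add — endpoints in different components.
D-F (9): add — endpoints in different components.
A-G (10): add — endpoints in different components.
F-G (10): skip — F and G already connected.
A-D (11): skip — A and D already connected.
C-E (11): add — endpoints in different components.
Edges rejected before the tree was complete: 2.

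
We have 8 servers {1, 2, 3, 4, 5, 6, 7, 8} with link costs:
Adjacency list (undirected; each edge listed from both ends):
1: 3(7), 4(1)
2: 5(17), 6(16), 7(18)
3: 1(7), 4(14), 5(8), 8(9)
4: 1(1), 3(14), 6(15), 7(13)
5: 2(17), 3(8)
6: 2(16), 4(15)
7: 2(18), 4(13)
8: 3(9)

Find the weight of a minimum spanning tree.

69

Prim's algorithm from 4:
Step 1: cheapest edge leaving the tree is 1 4 (1); add 1.
Step 2: cheapest edge leaving the tree is 1 3 (7); add 3.
Step 3: cheapest edge leaving the tree is 3 5 (8); add 5.
Step 4: cheapest edge leaving the tree is 3 8 (9); add 8.
Step 5: cheapest edge leaving the tree is 4 7 (13); add 7.
Step 6: cheapest edge leaving the tree is 4 6 (15); add 6.
Step 7: cheapest edge leaving the tree is 2 6 (16); add 2.
MST edges: 1 4, 1 3, 3 5, 3 8, 4 7, 4 6, 2 6; total weight 1+7+8+9+13+15+16 = 69.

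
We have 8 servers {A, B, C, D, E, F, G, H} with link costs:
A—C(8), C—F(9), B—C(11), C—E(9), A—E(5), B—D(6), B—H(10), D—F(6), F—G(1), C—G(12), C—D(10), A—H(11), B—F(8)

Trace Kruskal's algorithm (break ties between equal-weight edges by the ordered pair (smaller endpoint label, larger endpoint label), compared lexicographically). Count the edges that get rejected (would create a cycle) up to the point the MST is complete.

2

Kruskal: consider edges lightest-first.
F—G (1): add — endpoints in different components.
A—E (5): add — endpoints in different components.
B—D (6): add — endpoints in different components.
D—F (6): add — endpoints in different components.
A—C (8): add — endpoints in different components.
B—F (8): skip — B and F already connected.
C—E (9): skip — C and E already connected.
C—F (9): add — endpoints in different components.
B—H (10): add — endpoints in different components.
Edges rejected before the tree was complete: 2.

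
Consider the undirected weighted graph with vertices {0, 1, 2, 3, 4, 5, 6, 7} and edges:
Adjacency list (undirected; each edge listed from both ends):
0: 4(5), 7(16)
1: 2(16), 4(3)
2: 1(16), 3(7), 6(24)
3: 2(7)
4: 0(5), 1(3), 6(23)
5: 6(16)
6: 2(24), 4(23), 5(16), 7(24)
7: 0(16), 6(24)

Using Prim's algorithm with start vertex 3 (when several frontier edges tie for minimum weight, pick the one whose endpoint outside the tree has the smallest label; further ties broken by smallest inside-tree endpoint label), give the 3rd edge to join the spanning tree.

Grow the tree from 3 using Prim:
Step 1: frontier [2-3 7] → take 2-3 (7); add 2.
Step 2: frontier [1-2 16, 2-6 24] → take 1-2 (16); add 1.
Step 3: frontier [1-4 3, 2-6 24] → take 1-4 (3); add 4.
Step 4: frontier [2-6 24, 0-4 5, 4-6 23] → take 0-4 (5); add 0.
Step 5: frontier [0-7 16, 2-6 24, 4-6 23] → take 0-7 (16); add 7.
Step 6: frontier [2-6 24, 4-6 23, 6-7 24] → take 4-6 (23); add 6.
Step 7: frontier [5-6 16] → take 5-6 (16); add 5.
The 3rd edge added is 1-4.

1-4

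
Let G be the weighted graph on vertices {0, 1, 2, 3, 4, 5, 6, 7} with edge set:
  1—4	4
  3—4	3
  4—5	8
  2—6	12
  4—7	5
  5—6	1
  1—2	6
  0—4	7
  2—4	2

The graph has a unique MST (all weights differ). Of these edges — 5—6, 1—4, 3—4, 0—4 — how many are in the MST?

4

Kruskal's algorithm — process edges by increasing weight (ties by edge label):
5—6 (1): add — endpoints in different components.
2—4 (2): add — endpoints in different components.
3—4 (3): add — endpoints in different components.
1—4 (4): add — endpoints in different components.
4—7 (5): add — endpoints in different components.
1—2 (6): skip — 1 and 2 already connected.
0—4 (7): add — endpoints in different components.
4—5 (8): add — endpoints in different components.
MST edge set: {5—6, 2—4, 3—4, 1—4, 4—7, 0—4, 4—5}.
Of the listed edges, {5—6, 1—4, 3—4, 0—4} are in the MST → 4.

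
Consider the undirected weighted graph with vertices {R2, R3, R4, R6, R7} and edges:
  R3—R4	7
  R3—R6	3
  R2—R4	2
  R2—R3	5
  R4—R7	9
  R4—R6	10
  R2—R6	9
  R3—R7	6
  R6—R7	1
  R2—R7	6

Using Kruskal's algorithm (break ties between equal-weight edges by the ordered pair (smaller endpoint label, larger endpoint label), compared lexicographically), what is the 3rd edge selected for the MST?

R3-R6

Kruskal's algorithm — process edges by increasing weight (ties by edge label):
R6—R7 (1): add — endpoints in different components.
R2—R4 (2): add — endpoints in different components.
R3—R6 (3): add — endpoints in different components.
R2—R3 (5): add — endpoints in different components.
The 3rd edge added is R3—R6.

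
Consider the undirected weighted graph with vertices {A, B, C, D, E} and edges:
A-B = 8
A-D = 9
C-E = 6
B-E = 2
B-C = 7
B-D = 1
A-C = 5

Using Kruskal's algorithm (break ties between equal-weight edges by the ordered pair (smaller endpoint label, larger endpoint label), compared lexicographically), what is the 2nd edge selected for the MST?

Kruskal's algorithm — process edges by increasing weight (ties by edge label):
B-D (1): add — endpoints in different components.
B-E (2): add — endpoints in different components.
A-C (5): add — endpoints in different components.
C-E (6): add — endpoints in different components.
The 2nd edge added is B-E.

B-E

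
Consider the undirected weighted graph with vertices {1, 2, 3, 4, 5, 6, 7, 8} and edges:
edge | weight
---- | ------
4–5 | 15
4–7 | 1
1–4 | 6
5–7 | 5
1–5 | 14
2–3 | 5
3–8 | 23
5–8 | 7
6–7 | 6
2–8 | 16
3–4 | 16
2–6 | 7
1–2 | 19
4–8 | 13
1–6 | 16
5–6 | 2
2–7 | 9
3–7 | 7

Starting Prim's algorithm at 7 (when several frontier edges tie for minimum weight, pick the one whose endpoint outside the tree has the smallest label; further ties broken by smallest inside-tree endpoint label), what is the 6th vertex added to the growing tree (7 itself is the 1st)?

2

Prim's algorithm from 7:
Step 1: cheapest edge leaving the tree is 4–7 (1); add 4.
Step 2: cheapest edge leaving the tree is 5–7 (5); add 5.
Step 3: cheapest edge leaving the tree is 5–6 (2); add 6.
Step 4: cheapest edge leaving the tree is 1–4 (6); add 1.
Step 5: cheapest edge leaving the tree is 2–6 (7); add 2.
Step 6: cheapest edge leaving the tree is 2–3 (5); add 3.
Step 7: cheapest edge leaving the tree is 5–8 (7); add 8.
Vertex order: 7, 4, 5, 6, 1, 2, 3, 8. The 6th vertex is 2.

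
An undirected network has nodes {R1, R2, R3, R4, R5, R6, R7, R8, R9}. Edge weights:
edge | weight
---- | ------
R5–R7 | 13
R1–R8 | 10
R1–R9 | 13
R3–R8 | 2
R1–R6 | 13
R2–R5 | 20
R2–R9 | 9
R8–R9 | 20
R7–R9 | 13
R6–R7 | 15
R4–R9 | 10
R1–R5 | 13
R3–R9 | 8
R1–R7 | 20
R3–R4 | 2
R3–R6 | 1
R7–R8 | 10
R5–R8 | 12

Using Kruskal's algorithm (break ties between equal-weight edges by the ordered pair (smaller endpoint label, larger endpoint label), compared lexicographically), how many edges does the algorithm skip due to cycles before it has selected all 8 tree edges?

Kruskal's algorithm — process edges by increasing weight (ties by edge label):
R3–R6 (1): add — endpoints in different components.
R3–R4 (2): add — endpoints in different components.
R3–R8 (2): add — endpoints in different components.
R3–R9 (8): add — endpoints in different components.
R2–R9 (9): add — endpoints in different components.
R1–R8 (10): add — endpoints in different components.
R4–R9 (10): skip — R4 and R9 already connected.
R7–R8 (10): add — endpoints in different components.
R5–R8 (12): add — endpoints in different components.
Edges rejected before the tree was complete: 1.

1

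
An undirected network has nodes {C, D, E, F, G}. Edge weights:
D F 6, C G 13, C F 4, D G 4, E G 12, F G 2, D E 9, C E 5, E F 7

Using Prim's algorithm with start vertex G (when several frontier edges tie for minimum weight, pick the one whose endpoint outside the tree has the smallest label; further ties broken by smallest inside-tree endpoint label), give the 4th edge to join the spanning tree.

Prim's algorithm from G:
Step 1: cheapest edge leaving the tree is F G (2); add F.
Step 2: cheapest edge leaving the tree is C F (4); add C.
Step 3: cheapest edge leaving the tree is D G (4); add D.
Step 4: cheapest edge leaving the tree is C E (5); add E.
The 4th edge added is C E.

C-E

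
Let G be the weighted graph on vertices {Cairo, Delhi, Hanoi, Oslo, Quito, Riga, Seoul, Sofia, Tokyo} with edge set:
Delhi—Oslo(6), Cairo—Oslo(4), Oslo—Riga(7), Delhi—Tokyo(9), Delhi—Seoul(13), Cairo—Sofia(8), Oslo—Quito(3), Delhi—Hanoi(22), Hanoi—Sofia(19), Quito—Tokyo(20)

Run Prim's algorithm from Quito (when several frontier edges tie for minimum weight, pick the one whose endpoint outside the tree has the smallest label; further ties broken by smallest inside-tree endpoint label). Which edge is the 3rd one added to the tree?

Grow the tree from Quito using Prim:
Step 1: frontier [Oslo—Quito 3, Quito—Tokyo 20] → take Oslo—Quito (3); add Oslo.
Step 2: frontier [Cairo—Oslo 4, Delhi—Oslo 6, Oslo—Riga 7, Quito—Tokyo 20] → take Cairo—Oslo (4); add Cairo.
Step 3: frontier [Cairo—Sofia 8, Delhi—Oslo 6, Oslo—Riga 7, Quito—Tokyo 20] → take Delhi—Oslo (6); add Delhi.
Step 4: frontier [Cairo—Sofia 8, Delhi—Tokyo 9, Delhi—Seoul 13, Delhi—Hanoi 22, Oslo—Riga 7, Quito—Tokyo 20] → take Oslo—Riga (7); add Riga.
Step 5: frontier [Cairo—Sofia 8, Delhi—Tokyo 9, Delhi—Seoul 13, Delhi—Hanoi 22, Quito—Tokyo 20] → take Cairo—Sofia (8); add Sofia.
Step 6: frontier [Delhi—Tokyo 9, Delhi—Seoul 13, Delhi—Hanoi 22, Quito—Tokyo 20, Hanoi—Sofia 19] → take Delhi—Tokyo (9); add Tokyo.
Step 7: frontier [Delhi—Seoul 13, Delhi—Hanoi 22, Hanoi—Sofia 19] → take Delhi—Seoul (13); add Seoul.
Step 8: frontier [Delhi—Hanoi 22, Hanoi—Sofia 19] → take Hanoi—Sofia (19); add Hanoi.
The 3rd edge added is Delhi—Oslo.

Delhi-Oslo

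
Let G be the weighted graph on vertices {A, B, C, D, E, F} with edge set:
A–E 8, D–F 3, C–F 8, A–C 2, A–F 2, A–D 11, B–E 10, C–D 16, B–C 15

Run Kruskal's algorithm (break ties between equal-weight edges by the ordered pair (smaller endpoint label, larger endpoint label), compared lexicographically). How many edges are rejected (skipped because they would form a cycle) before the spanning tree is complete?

1

Sort edges by weight, then run Kruskal:
A–C (2): add — endpoints in different components.
A–F (2): add — endpoints in different components.
D–F (3): add — endpoints in different components.
A–E (8): add — endpoints in different components.
C–F (8): skip — C and F already connected.
B–E (10): add — endpoints in different components.
Edges rejected before the tree was complete: 1.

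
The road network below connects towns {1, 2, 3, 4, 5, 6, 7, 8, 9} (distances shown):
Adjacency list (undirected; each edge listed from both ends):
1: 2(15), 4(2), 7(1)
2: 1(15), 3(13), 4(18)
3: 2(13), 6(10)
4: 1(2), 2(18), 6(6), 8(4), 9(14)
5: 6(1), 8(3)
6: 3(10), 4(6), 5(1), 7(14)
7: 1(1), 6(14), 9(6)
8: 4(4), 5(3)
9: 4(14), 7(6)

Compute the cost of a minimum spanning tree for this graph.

40

Kruskal: consider edges lightest-first.
1—7 (1): add — endpoints in different components.
5—6 (1): add — endpoints in different components.
1—4 (2): add — endpoints in different components.
5—8 (3): add — endpoints in different components.
4—8 (4): add — endpoints in different components.
4—6 (6): skip — 4 and 6 already connected.
7—9 (6): add — endpoints in different components.
3—6 (10): add — endpoints in different components.
2—3 (13): add — endpoints in different components.
MST edges: 1—7, 5—6, 1—4, 5—8, 4—8, 7—9, 3—6, 2—3; total weight 1+1+2+3+4+6+10+13 = 40.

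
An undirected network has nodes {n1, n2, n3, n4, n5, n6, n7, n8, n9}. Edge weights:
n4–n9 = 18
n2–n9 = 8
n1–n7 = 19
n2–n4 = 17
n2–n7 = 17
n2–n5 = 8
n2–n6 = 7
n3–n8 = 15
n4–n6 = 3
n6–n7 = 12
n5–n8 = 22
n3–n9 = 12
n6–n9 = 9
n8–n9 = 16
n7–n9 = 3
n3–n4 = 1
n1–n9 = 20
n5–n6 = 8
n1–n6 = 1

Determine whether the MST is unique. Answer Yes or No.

No

Sort edges by weight, then run Kruskal:
n1–n6 (1): add — endpoints in different components.
n3–n4 (1): add — endpoints in different components.
n4–n6 (3): add — endpoints in different components.
n7–n9 (3): add — endpoints in different components.
n2–n6 (7): add — endpoints in different components.
n2–n5 (8): add — endpoints in different components.
n2–n9 (8): add — endpoints in different components.
n5–n6 (8): skip — n6 and n5 already connected.
n6–n9 (9): skip — n6 and n9 already connected.
n3–n9 (12): skip — n3 and n9 already connected.
n6–n7 (12): skip — n7 and n6 already connected.
n3–n8 (15): add — endpoints in different components.
Non-tree edge n5–n6 has weight 8, equal to the heaviest edge on its tree cycle — swapping gives another MST of the same weight. Not unique.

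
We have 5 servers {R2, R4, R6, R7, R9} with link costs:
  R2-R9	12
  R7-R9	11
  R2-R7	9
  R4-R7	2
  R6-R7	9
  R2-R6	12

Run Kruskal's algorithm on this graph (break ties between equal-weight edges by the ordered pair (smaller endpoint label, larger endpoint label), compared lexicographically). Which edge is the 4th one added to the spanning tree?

Sort edges by weight, then run Kruskal:
R4-R7 (2): add — endpoints in different components.
R2-R7 (9): add — endpoints in different components.
R6-R7 (9): add — endpoints in different components.
R7-R9 (11): add — endpoints in different components.
The 4th edge added is R7-R9.

R7-R9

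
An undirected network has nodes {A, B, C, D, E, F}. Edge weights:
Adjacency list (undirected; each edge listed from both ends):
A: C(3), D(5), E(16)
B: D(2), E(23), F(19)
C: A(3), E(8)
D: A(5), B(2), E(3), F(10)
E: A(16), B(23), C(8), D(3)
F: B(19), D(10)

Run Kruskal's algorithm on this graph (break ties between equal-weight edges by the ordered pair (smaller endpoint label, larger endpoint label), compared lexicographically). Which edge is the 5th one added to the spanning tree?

Kruskal: consider edges lightest-first.
B D (2): add — endpoints in different components.
A C (3): add — endpoints in different components.
D E (3): add — endpoints in different components.
A D (5): add — endpoints in different components.
C E (8): skip — C and E already connected.
D F (10): add — endpoints in different components.
The 5th edge added is D F.

D-F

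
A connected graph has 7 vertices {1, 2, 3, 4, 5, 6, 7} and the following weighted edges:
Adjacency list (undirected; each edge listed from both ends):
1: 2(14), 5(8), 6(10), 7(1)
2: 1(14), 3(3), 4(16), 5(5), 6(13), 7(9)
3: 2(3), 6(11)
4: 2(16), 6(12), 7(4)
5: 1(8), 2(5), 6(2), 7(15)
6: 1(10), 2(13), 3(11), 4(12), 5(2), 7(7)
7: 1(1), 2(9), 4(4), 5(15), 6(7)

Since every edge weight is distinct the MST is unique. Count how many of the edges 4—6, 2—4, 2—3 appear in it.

Sort edges by weight, then run Kruskal:
1—7 (1): add. Components now {1,7} {2} {3} {4} {5} {6}
5—6 (2): add. Components now {1,7} {2} {3} {4} {5,6}
2—3 (3): add. Components now {1,7} {2,3} {4} {5,6}
4—7 (4): add. Components now {1,4,7} {2,3} {5,6}
2—5 (5): add. Components now {1,4,7} {2,3,5,6}
6—7 (7): add. Components now {1,2,3,4,5,6,7}
MST edge set: {1—7, 5—6, 2—3, 4—7, 2—5, 6—7}.
Of the listed edges, {2—3} are in the MST → 1.

1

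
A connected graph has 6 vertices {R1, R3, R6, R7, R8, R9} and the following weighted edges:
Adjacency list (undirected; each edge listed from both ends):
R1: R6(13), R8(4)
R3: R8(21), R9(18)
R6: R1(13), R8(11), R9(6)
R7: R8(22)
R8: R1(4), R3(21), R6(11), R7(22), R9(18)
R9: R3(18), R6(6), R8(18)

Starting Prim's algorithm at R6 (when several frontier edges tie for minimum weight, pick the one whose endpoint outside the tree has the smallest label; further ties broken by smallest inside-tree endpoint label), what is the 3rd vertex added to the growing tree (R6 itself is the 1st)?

R8

Prim's algorithm from R6:
Step 1: frontier [R6-R9 6, R6-R8 11, R1-R6 13] → take R6-R9 (6); add R9.
Step 2: frontier [R6-R8 11, R1-R6 13, R3-R9 18, R8-R9 18] → take R6-R8 (11); add R8.
Step 3: frontier [R1-R6 13, R1-R8 4, R3-R8 21, R7-R8 22, R3-R9 18] → take R1-R8 (4); add R1.
Step 4: frontier [R3-R8 21, R7-R8 22, R3-R9 18] → take R3-R9 (18); add R3.
Step 5: frontier [R7-R8 22] → take R7-R8 (22); add R7.
Vertex order: R6, R9, R8, R1, R3, R7. The 3rd vertex is R8.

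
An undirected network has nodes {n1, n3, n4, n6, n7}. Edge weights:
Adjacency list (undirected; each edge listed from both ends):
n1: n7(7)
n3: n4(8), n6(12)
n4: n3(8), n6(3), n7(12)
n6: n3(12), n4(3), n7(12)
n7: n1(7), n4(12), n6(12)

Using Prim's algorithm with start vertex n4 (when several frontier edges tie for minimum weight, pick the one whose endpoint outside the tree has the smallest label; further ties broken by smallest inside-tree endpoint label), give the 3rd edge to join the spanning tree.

n4-n7

Prim's algorithm from n4:
Step 1: cheapest edge leaving the tree is n4—n6 (3); add n6.
Step 2: cheapest edge leaving the tree is n3—n4 (8); add n3.
Step 3: cheapest edge leaving the tree is n4—n7 (12); add n7.
Step 4: cheapest edge leaving the tree is n1—n7 (7); add n1.
The 3rd edge added is n4—n7.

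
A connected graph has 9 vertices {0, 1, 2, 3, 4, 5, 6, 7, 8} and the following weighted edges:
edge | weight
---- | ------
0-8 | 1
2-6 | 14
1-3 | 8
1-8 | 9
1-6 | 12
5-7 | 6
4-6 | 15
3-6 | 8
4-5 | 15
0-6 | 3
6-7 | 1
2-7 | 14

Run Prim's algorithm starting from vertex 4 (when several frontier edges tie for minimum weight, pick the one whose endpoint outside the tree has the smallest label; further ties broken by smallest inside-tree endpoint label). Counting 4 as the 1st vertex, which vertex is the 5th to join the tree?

Grow the tree from 4 using Prim:
Step 1: frontier [4-5 15, 4-6 15] → take 4-5 (15); add 5.
Step 2: frontier [4-6 15, 5-7 6] → take 5-7 (6); add 7.
Step 3: frontier [4-6 15, 6-7 1, 2-7 14] → take 6-7 (1); add 6.
Step 4: frontier [0-6 3, 3-6 8, 1-6 12, 2-6 14, 2-7 14] → take 0-6 (3); add 0.
Step 5: frontier [0-8 1, 3-6 8, 1-6 12, 2-6 14, 2-7 14] → take 0-8 (1); add 8.
Step 6: frontier [3-6 8, 1-6 12, 2-6 14, 2-7 14, 1-8 9] → take 3-6 (8); add 3.
Step 7: frontier [1-3 8, 1-6 12, 2-6 14, 2-7 14, 1-8 9] → take 1-3 (8); add 1.
Step 8: frontier [2-6 14, 2-7 14] → take 2-6 (14); add 2.
Vertex order: 4, 5, 7, 6, 0, 8, 3, 1, 2. The 5th vertex is 0.

0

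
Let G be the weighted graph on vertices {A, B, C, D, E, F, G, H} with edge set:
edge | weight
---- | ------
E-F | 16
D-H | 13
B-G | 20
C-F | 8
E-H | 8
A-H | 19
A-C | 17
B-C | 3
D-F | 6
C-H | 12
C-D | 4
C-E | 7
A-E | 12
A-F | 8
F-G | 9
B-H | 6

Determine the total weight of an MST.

Kruskal's algorithm — process edges by increasing weight (ties by edge label):
B-C (3): add — endpoints in different components.
C-D (4): add — endpoints in different components.
B-H (6): add — endpoints in different components.
D-F (6): add — endpoints in different components.
C-E (7): add — endpoints in different components.
A-F (8): add — endpoints in different components.
C-F (8): skip — C and F already connected.
E-H (8): skip — E and H already connected.
F-G (9): add — endpoints in different components.
MST edges: B-C, C-D, B-H, D-F, C-E, A-F, F-G; total weight 3+4+6+6+7+8+9 = 43.

43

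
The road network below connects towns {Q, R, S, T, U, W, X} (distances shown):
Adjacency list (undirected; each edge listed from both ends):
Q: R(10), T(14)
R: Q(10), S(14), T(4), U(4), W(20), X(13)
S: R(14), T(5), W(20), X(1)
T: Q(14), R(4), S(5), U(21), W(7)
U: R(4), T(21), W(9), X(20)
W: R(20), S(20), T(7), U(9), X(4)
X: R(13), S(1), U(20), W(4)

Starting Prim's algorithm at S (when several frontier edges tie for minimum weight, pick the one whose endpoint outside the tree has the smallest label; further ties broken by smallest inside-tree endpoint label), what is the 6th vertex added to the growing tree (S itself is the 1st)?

Prim, starting at S.
Step 1: cheapest edge leaving the tree is S—X (1); add X.
Step 2: cheapest edge leaving the tree is W—X (4); add W.
Step 3: cheapest edge leaving the tree is S—T (5); add T.
Step 4: cheapest edge leaving the tree is R—T (4); add R.
Step 5: cheapest edge leaving the tree is R—U (4); add U.
Step 6: cheapest edge leaving the tree is Q—R (10); add Q.
Vertex order: S, X, W, T, R, U, Q. The 6th vertex is U.

U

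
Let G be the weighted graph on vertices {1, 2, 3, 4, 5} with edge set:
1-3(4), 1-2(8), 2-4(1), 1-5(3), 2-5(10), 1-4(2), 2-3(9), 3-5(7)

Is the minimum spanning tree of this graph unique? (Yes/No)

Yes

Kruskal's algorithm — process edges by increasing weight (ties by edge label):
2-4 (1): add — endpoints in different components.
1-4 (2): add — endpoints in different components.
1-5 (3): add — endpoints in different components.
1-3 (4): add — endpoints in different components.
Every non-tree edge has weight strictly greater than the heaviest edge on the tree path between its endpoints, so the MST is unique.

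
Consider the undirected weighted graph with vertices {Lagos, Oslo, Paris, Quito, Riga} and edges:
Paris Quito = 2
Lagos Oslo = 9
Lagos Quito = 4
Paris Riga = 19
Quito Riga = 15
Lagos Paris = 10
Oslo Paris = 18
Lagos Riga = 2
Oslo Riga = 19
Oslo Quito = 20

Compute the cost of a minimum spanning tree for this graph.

17

Grow the tree from Riga using Prim:
Step 1: frontier [Lagos Riga 2, Quito Riga 15, Oslo Riga 19, Paris Riga 19] → take Lagos Riga (2); add Lagos.
Step 2: frontier [Lagos Quito 4, Lagos Oslo 9, Lagos Paris 10, Quito Riga 15, Oslo Riga 19, Paris Riga 19] → take Lagos Quito (4); add Quito.
Step 3: frontier [Lagos Oslo 9, Lagos Paris 10, Paris Quito 2, Oslo Quito 20, Oslo Riga 19, Paris Riga 19] → take Paris Quito (2); add Paris.
Step 4: frontier [Lagos Oslo 9, Oslo Paris 18, Oslo Quito 20, Oslo Riga 19] → take Lagos Oslo (9); add Oslo.
MST edges: Lagos Riga, Lagos Quito, Paris Quito, Lagos Oslo; total weight 2+4+2+9 = 17.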